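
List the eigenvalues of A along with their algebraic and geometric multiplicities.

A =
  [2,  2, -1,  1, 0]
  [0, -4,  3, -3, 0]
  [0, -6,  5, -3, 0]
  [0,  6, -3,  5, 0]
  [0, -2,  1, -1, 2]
λ = 2: alg = 5, geom = 4

Step 1 — factor the characteristic polynomial to read off the algebraic multiplicities:
  χ_A(x) = (x - 2)^5

Step 2 — compute geometric multiplicities via the rank-nullity identity g(λ) = n − rank(A − λI):
  rank(A − (2)·I) = 1, so dim ker(A − (2)·I) = n − 1 = 4

Summary:
  λ = 2: algebraic multiplicity = 5, geometric multiplicity = 4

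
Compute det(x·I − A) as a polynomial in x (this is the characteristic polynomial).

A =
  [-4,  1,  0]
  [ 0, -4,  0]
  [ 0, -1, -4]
x^3 + 12*x^2 + 48*x + 64

Expanding det(x·I − A) (e.g. by cofactor expansion or by noting that A is similar to its Jordan form J, which has the same characteristic polynomial as A) gives
  χ_A(x) = x^3 + 12*x^2 + 48*x + 64
which factors as (x + 4)^3. The eigenvalues (with algebraic multiplicities) are λ = -4 with multiplicity 3.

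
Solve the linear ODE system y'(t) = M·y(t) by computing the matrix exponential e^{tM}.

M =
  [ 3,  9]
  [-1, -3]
e^{tM} =
  [3*t + 1, 9*t]
  [-t, 1 - 3*t]

Strategy: write M = P · J · P⁻¹ where J is a Jordan canonical form, so e^{tM} = P · e^{tJ} · P⁻¹, and e^{tJ} can be computed block-by-block.

M has Jordan form
J =
  [0, 1]
  [0, 0]
(up to reordering of blocks).

Per-block formulas:
  For a 2×2 Jordan block J_2(0): exp(t · J_2(0)) = e^(0t)·(I + t·N), where N is the 2×2 nilpotent shift.

After assembling e^{tJ} and conjugating by P, we get:

e^{tM} =
  [3*t + 1, 9*t]
  [-t, 1 - 3*t]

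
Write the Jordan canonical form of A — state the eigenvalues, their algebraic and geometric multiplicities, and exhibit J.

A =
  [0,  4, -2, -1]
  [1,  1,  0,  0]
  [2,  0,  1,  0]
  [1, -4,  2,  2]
J_3(1) ⊕ J_1(1)

The characteristic polynomial is
  det(x·I − A) = x^4 - 4*x^3 + 6*x^2 - 4*x + 1 = (x - 1)^4

Eigenvalues and multiplicities (the geometric multiplicity of λ is n − rank(A − λI), which equals the number of Jordan blocks for λ):
  λ = 1: algebraic multiplicity = 4, geometric multiplicity = 2

Determining the block sizes for each eigenvalue:
  λ = 1: with am = 4 and gm = 2, the partition is not yet determined (e.g. several partitions of 4 into 2 parts exist). Let N = A − (1)·I. Computing rank(N^1) = 2, rank(N^2) = 1, rank(N^3) = 0; the number of blocks of size ≥ j is rank(N^{j−1}) − rank(N^j), giving [2, 1, 1]. So we have 1 block(s) of size 3, 1 block(s) of size 1 → block sizes [3, 1]

Assembling the blocks gives a Jordan form
J =
  [1, 1, 0, 0]
  [0, 1, 1, 0]
  [0, 0, 1, 0]
  [0, 0, 0, 1]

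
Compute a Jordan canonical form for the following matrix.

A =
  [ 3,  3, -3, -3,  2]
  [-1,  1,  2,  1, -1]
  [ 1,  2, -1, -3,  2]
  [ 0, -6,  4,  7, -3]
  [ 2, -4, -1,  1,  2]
J_3(2) ⊕ J_2(3)

The characteristic polynomial is
  det(x·I − A) = x^5 - 12*x^4 + 57*x^3 - 134*x^2 + 156*x - 72 = (x - 3)^2*(x - 2)^3

Eigenvalues and multiplicities (the geometric multiplicity of λ is n − rank(A − λI), which equals the number of Jordan blocks for λ):
  λ = 2: algebraic multiplicity = 3, geometric multiplicity = 1
  λ = 3: algebraic multiplicity = 2, geometric multiplicity = 1

Determining the block sizes for each eigenvalue:
  λ = 2: one block (gm = 1), so the single block has size am = 3 → block sizes [3]
  λ = 3: one block (gm = 1), so the single block has size am = 2 → block sizes [2]

Assembling the blocks gives a Jordan form
J =
  [2, 1, 0, 0, 0]
  [0, 2, 1, 0, 0]
  [0, 0, 2, 0, 0]
  [0, 0, 0, 3, 1]
  [0, 0, 0, 0, 3]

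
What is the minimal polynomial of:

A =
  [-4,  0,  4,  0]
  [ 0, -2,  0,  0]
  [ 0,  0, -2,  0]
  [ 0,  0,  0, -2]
x^2 + 6*x + 8

The characteristic polynomial is χ_A(x) = (x + 2)^3*(x + 4), so the eigenvalues are known. The minimal polynomial is
  m_A(x) = Π_λ (x − λ)^{k_λ}
where k_λ is the size of the *largest* Jordan block for λ (equivalently, the smallest k with (A − λI)^k v = 0 for every generalised eigenvector v of λ).

  λ = -4: largest Jordan block has size 1, contributing (x + 4)
  λ = -2: largest Jordan block has size 1, contributing (x + 2)

So m_A(x) = (x + 2)*(x + 4) = x^2 + 6*x + 8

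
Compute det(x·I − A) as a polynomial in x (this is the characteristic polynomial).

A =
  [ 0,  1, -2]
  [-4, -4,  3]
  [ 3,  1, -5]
x^3 + 9*x^2 + 27*x + 27

Expanding det(x·I − A) (e.g. by cofactor expansion or by noting that A is similar to its Jordan form J, which has the same characteristic polynomial as A) gives
  χ_A(x) = x^3 + 9*x^2 + 27*x + 27
which factors as (x + 3)^3. The eigenvalues (with algebraic multiplicities) are λ = -3 with multiplicity 3.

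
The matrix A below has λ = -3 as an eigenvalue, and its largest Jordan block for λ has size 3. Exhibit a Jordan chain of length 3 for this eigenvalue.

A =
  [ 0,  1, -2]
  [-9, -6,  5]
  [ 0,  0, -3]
A Jordan chain for λ = -3 of length 3:
v_1 = (-1, 3, 0)ᵀ
v_2 = (-2, 5, 0)ᵀ
v_3 = (0, 0, 1)ᵀ

Let N = A − (-3)·I. We want v_3 with N^3 v_3 = 0 but N^2 v_3 ≠ 0; then v_{j-1} := N · v_j for j = 3, …, 2.

Pick v_3 = (0, 0, 1)ᵀ.
Then v_2 = N · v_3 = (-2, 5, 0)ᵀ.
Then v_1 = N · v_2 = (-1, 3, 0)ᵀ.

Sanity check: (A − (-3)·I) v_1 = (0, 0, 0)ᵀ = 0. ✓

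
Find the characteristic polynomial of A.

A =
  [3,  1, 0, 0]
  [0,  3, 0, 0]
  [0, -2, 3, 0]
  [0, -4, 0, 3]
x^4 - 12*x^3 + 54*x^2 - 108*x + 81

Expanding det(x·I − A) (e.g. by cofactor expansion or by noting that A is similar to its Jordan form J, which has the same characteristic polynomial as A) gives
  χ_A(x) = x^4 - 12*x^3 + 54*x^2 - 108*x + 81
which factors as (x - 3)^4. The eigenvalues (with algebraic multiplicities) are λ = 3 with multiplicity 4.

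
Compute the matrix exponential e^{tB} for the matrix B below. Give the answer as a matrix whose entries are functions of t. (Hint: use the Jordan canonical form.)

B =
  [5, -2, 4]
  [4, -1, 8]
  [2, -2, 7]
e^{tB} =
  [exp(5*t), -exp(5*t) + exp(3*t), 2*exp(5*t) - 2*exp(3*t)]
  [2*exp(5*t) - 2*exp(3*t), -2*exp(5*t) + 3*exp(3*t), 4*exp(5*t) - 4*exp(3*t)]
  [exp(5*t) - exp(3*t), -exp(5*t) + exp(3*t), 2*exp(5*t) - exp(3*t)]

Strategy: write B = P · J · P⁻¹ where J is a Jordan canonical form, so e^{tB} = P · e^{tJ} · P⁻¹, and e^{tJ} can be computed block-by-block.

B has Jordan form
J =
  [3, 0, 0]
  [0, 3, 0]
  [0, 0, 5]
(up to reordering of blocks).

Per-block formulas:
  For a 1×1 block at λ = 3: exp(t · [3]) = [e^(3t)].
  For a 1×1 block at λ = 5: exp(t · [5]) = [e^(5t)].

After assembling e^{tJ} and conjugating by P, we get:

e^{tB} =
  [exp(5*t), -exp(5*t) + exp(3*t), 2*exp(5*t) - 2*exp(3*t)]
  [2*exp(5*t) - 2*exp(3*t), -2*exp(5*t) + 3*exp(3*t), 4*exp(5*t) - 4*exp(3*t)]
  [exp(5*t) - exp(3*t), -exp(5*t) + exp(3*t), 2*exp(5*t) - exp(3*t)]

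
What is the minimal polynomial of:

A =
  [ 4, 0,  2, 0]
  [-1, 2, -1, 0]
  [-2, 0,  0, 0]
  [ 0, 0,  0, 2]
x^2 - 4*x + 4

The characteristic polynomial is χ_A(x) = (x - 2)^4, so the eigenvalues are known. The minimal polynomial is
  m_A(x) = Π_λ (x − λ)^{k_λ}
where k_λ is the size of the *largest* Jordan block for λ (equivalently, the smallest k with (A − λI)^k v = 0 for every generalised eigenvector v of λ).

  λ = 2: largest Jordan block has size 2, contributing (x − 2)^2

So m_A(x) = (x - 2)^2 = x^2 - 4*x + 4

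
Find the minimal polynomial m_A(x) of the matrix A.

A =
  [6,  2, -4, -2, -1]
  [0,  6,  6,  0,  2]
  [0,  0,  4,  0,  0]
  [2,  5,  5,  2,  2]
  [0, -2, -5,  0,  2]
x^3 - 12*x^2 + 48*x - 64

The characteristic polynomial is χ_A(x) = (x - 4)^5, so the eigenvalues are known. The minimal polynomial is
  m_A(x) = Π_λ (x − λ)^{k_λ}
where k_λ is the size of the *largest* Jordan block for λ (equivalently, the smallest k with (A − λI)^k v = 0 for every generalised eigenvector v of λ).

  λ = 4: largest Jordan block has size 3, contributing (x − 4)^3

So m_A(x) = (x - 4)^3 = x^3 - 12*x^2 + 48*x - 64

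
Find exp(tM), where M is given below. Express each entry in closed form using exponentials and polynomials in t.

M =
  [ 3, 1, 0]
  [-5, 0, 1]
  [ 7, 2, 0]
e^{tM} =
  [-t^2*exp(t)/2 + 2*t*exp(t) + exp(t), t^2*exp(t)/2 + t*exp(t), t^2*exp(t)/2]
  [t^2*exp(t) - 5*t*exp(t), -t^2*exp(t) - t*exp(t) + exp(t), -t^2*exp(t) + t*exp(t)]
  [-3*t^2*exp(t)/2 + 7*t*exp(t), 3*t^2*exp(t)/2 + 2*t*exp(t), 3*t^2*exp(t)/2 - t*exp(t) + exp(t)]

Strategy: write M = P · J · P⁻¹ where J is a Jordan canonical form, so e^{tM} = P · e^{tJ} · P⁻¹, and e^{tJ} can be computed block-by-block.

M has Jordan form
J =
  [1, 1, 0]
  [0, 1, 1]
  [0, 0, 1]
(up to reordering of blocks).

Per-block formulas:
  For a 3×3 Jordan block J_3(1): exp(t · J_3(1)) = e^(1t)·(I + t·N + (t^2/2)·N^2), where N is the 3×3 nilpotent shift.

After assembling e^{tJ} and conjugating by P, we get:

e^{tM} =
  [-t^2*exp(t)/2 + 2*t*exp(t) + exp(t), t^2*exp(t)/2 + t*exp(t), t^2*exp(t)/2]
  [t^2*exp(t) - 5*t*exp(t), -t^2*exp(t) - t*exp(t) + exp(t), -t^2*exp(t) + t*exp(t)]
  [-3*t^2*exp(t)/2 + 7*t*exp(t), 3*t^2*exp(t)/2 + 2*t*exp(t), 3*t^2*exp(t)/2 - t*exp(t) + exp(t)]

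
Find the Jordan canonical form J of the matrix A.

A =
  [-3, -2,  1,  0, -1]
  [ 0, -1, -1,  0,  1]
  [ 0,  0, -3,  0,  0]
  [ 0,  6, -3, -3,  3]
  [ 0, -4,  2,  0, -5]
J_2(-3) ⊕ J_1(-3) ⊕ J_1(-3) ⊕ J_1(-3)

The characteristic polynomial is
  det(x·I − A) = x^5 + 15*x^4 + 90*x^3 + 270*x^2 + 405*x + 243 = (x + 3)^5

Eigenvalues and multiplicities (the geometric multiplicity of λ is n − rank(A − λI), which equals the number of Jordan blocks for λ):
  λ = -3: algebraic multiplicity = 5, geometric multiplicity = 4

Determining the block sizes for each eigenvalue:
  λ = -3: 4 blocks summing to 5 forces exactly one block of size 2 and the rest size 1 → block sizes [2, 1, 1, 1]

Assembling the blocks gives a Jordan form
J =
  [-3,  1,  0,  0,  0]
  [ 0, -3,  0,  0,  0]
  [ 0,  0, -3,  0,  0]
  [ 0,  0,  0, -3,  0]
  [ 0,  0,  0,  0, -3]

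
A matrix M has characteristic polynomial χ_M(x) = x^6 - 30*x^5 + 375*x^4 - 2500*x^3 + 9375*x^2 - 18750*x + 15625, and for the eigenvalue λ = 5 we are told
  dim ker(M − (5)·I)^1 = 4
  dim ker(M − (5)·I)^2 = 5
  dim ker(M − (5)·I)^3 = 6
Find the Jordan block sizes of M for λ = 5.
Block sizes for λ = 5: [3, 1, 1, 1]

From the dimensions of kernels of powers, the number of Jordan blocks of size at least j is d_j − d_{j−1} where d_j = dim ker(N^j) (with d_0 = 0). Computing the differences gives [4, 1, 1].
The number of blocks of size exactly k is (#blocks of size ≥ k) − (#blocks of size ≥ k + 1), so the partition is: 3 block(s) of size 1, 1 block(s) of size 3.
In nonincreasing order the block sizes are [3, 1, 1, 1].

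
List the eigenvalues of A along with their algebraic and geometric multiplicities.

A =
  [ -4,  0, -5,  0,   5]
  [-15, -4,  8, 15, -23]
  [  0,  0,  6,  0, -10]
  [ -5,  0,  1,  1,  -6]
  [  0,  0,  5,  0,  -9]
λ = -4: alg = 3, geom = 3; λ = 1: alg = 2, geom = 1

Step 1 — factor the characteristic polynomial to read off the algebraic multiplicities:
  χ_A(x) = (x - 1)^2*(x + 4)^3

Step 2 — compute geometric multiplicities via the rank-nullity identity g(λ) = n − rank(A − λI):
  rank(A − (-4)·I) = 2, so dim ker(A − (-4)·I) = n − 2 = 3
  rank(A − (1)·I) = 4, so dim ker(A − (1)·I) = n − 4 = 1

Summary:
  λ = -4: algebraic multiplicity = 3, geometric multiplicity = 3
  λ = 1: algebraic multiplicity = 2, geometric multiplicity = 1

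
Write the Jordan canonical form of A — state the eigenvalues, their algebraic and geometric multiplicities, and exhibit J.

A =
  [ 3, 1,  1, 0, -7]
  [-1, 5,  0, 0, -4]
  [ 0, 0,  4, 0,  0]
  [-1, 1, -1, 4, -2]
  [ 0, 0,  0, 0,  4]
J_3(4) ⊕ J_2(4)

The characteristic polynomial is
  det(x·I − A) = x^5 - 20*x^4 + 160*x^3 - 640*x^2 + 1280*x - 1024 = (x - 4)^5

Eigenvalues and multiplicities (the geometric multiplicity of λ is n − rank(A − λI), which equals the number of Jordan blocks for λ):
  λ = 4: algebraic multiplicity = 5, geometric multiplicity = 2

Determining the block sizes for each eigenvalue:
  λ = 4: with am = 5 and gm = 2, the partition is not yet determined (e.g. several partitions of 5 into 2 parts exist). Let N = A − (4)·I. Computing rank(N^1) = 3, rank(N^2) = 1, rank(N^3) = 0; the number of blocks of size ≥ j is rank(N^{j−1}) − rank(N^j), giving [2, 2, 1]. So we have 1 block(s) of size 3, 1 block(s) of size 2 → block sizes [3, 2]

Assembling the blocks gives a Jordan form
J =
  [4, 1, 0, 0, 0]
  [0, 4, 1, 0, 0]
  [0, 0, 4, 0, 0]
  [0, 0, 0, 4, 1]
  [0, 0, 0, 0, 4]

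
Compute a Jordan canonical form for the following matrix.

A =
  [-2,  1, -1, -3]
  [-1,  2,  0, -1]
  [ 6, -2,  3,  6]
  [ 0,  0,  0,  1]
J_3(1) ⊕ J_1(1)

The characteristic polynomial is
  det(x·I − A) = x^4 - 4*x^3 + 6*x^2 - 4*x + 1 = (x - 1)^4

Eigenvalues and multiplicities (the geometric multiplicity of λ is n − rank(A − λI), which equals the number of Jordan blocks for λ):
  λ = 1: algebraic multiplicity = 4, geometric multiplicity = 2

Determining the block sizes for each eigenvalue:
  λ = 1: with am = 4 and gm = 2, the partition is not yet determined (e.g. several partitions of 4 into 2 parts exist). Let N = A − (1)·I. Computing rank(N^1) = 2, rank(N^2) = 1, rank(N^3) = 0; the number of blocks of size ≥ j is rank(N^{j−1}) − rank(N^j), giving [2, 1, 1]. So we have 1 block(s) of size 3, 1 block(s) of size 1 → block sizes [3, 1]

Assembling the blocks gives a Jordan form
J =
  [1, 1, 0, 0]
  [0, 1, 1, 0]
  [0, 0, 1, 0]
  [0, 0, 0, 1]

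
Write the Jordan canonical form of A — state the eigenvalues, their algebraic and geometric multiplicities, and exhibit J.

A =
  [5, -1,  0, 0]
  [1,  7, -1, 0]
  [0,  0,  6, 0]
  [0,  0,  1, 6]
J_3(6) ⊕ J_1(6)

The characteristic polynomial is
  det(x·I − A) = x^4 - 24*x^3 + 216*x^2 - 864*x + 1296 = (x - 6)^4

Eigenvalues and multiplicities (the geometric multiplicity of λ is n − rank(A − λI), which equals the number of Jordan blocks for λ):
  λ = 6: algebraic multiplicity = 4, geometric multiplicity = 2

Determining the block sizes for each eigenvalue:
  λ = 6: with am = 4 and gm = 2, the partition is not yet determined (e.g. several partitions of 4 into 2 parts exist). Let N = A − (6)·I. Computing rank(N^1) = 2, rank(N^2) = 1, rank(N^3) = 0; the number of blocks of size ≥ j is rank(N^{j−1}) − rank(N^j), giving [2, 1, 1]. So we have 1 block(s) of size 3, 1 block(s) of size 1 → block sizes [3, 1]

Assembling the blocks gives a Jordan form
J =
  [6, 1, 0, 0]
  [0, 6, 1, 0]
  [0, 0, 6, 0]
  [0, 0, 0, 6]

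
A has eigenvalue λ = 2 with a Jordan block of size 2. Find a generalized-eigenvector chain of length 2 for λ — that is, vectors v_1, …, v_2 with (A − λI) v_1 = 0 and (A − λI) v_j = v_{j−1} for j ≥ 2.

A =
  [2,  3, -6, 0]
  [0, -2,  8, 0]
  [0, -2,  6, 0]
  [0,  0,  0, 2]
A Jordan chain for λ = 2 of length 2:
v_1 = (3, -4, -2, 0)ᵀ
v_2 = (0, 1, 0, 0)ᵀ

Let N = A − (2)·I. We want v_2 with N^2 v_2 = 0 but N^1 v_2 ≠ 0; then v_{j-1} := N · v_j for j = 2, …, 2.

Pick v_2 = (0, 1, 0, 0)ᵀ.
Then v_1 = N · v_2 = (3, -4, -2, 0)ᵀ.

Sanity check: (A − (2)·I) v_1 = (0, 0, 0, 0)ᵀ = 0. ✓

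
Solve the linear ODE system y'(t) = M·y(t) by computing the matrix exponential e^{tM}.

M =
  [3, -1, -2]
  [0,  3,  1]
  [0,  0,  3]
e^{tM} =
  [exp(3*t), -t*exp(3*t), -t^2*exp(3*t)/2 - 2*t*exp(3*t)]
  [0, exp(3*t), t*exp(3*t)]
  [0, 0, exp(3*t)]

Strategy: write M = P · J · P⁻¹ where J is a Jordan canonical form, so e^{tM} = P · e^{tJ} · P⁻¹, and e^{tJ} can be computed block-by-block.

M has Jordan form
J =
  [3, 1, 0]
  [0, 3, 1]
  [0, 0, 3]
(up to reordering of blocks).

Per-block formulas:
  For a 3×3 Jordan block J_3(3): exp(t · J_3(3)) = e^(3t)·(I + t·N + (t^2/2)·N^2), where N is the 3×3 nilpotent shift.

After assembling e^{tJ} and conjugating by P, we get:

e^{tM} =
  [exp(3*t), -t*exp(3*t), -t^2*exp(3*t)/2 - 2*t*exp(3*t)]
  [0, exp(3*t), t*exp(3*t)]
  [0, 0, exp(3*t)]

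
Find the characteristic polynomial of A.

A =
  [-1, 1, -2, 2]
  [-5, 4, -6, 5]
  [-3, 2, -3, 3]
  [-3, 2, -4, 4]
x^4 - 4*x^3 + 6*x^2 - 4*x + 1

Expanding det(x·I − A) (e.g. by cofactor expansion or by noting that A is similar to its Jordan form J, which has the same characteristic polynomial as A) gives
  χ_A(x) = x^4 - 4*x^3 + 6*x^2 - 4*x + 1
which factors as (x - 1)^4. The eigenvalues (with algebraic multiplicities) are λ = 1 with multiplicity 4.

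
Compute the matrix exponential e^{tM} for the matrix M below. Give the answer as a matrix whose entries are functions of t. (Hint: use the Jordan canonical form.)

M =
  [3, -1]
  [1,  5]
e^{tM} =
  [-t*exp(4*t) + exp(4*t), -t*exp(4*t)]
  [t*exp(4*t), t*exp(4*t) + exp(4*t)]

Strategy: write M = P · J · P⁻¹ where J is a Jordan canonical form, so e^{tM} = P · e^{tJ} · P⁻¹, and e^{tJ} can be computed block-by-block.

M has Jordan form
J =
  [4, 1]
  [0, 4]
(up to reordering of blocks).

Per-block formulas:
  For a 2×2 Jordan block J_2(4): exp(t · J_2(4)) = e^(4t)·(I + t·N), where N is the 2×2 nilpotent shift.

After assembling e^{tJ} and conjugating by P, we get:

e^{tM} =
  [-t*exp(4*t) + exp(4*t), -t*exp(4*t)]
  [t*exp(4*t), t*exp(4*t) + exp(4*t)]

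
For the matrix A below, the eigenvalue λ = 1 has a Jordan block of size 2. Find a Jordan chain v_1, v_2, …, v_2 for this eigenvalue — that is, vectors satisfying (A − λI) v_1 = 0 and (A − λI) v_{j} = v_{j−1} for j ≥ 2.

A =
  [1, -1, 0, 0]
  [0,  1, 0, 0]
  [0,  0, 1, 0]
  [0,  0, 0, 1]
A Jordan chain for λ = 1 of length 2:
v_1 = (-1, 0, 0, 0)ᵀ
v_2 = (0, 1, 0, 0)ᵀ

Let N = A − (1)·I. We want v_2 with N^2 v_2 = 0 but N^1 v_2 ≠ 0; then v_{j-1} := N · v_j for j = 2, …, 2.

Pick v_2 = (0, 1, 0, 0)ᵀ.
Then v_1 = N · v_2 = (-1, 0, 0, 0)ᵀ.

Sanity check: (A − (1)·I) v_1 = (0, 0, 0, 0)ᵀ = 0. ✓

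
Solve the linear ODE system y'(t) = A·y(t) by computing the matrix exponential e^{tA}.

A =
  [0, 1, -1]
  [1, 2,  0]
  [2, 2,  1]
e^{tA} =
  [-t*exp(t) + exp(t), -t^2*exp(t) + t*exp(t), t^2*exp(t)/2 - t*exp(t)]
  [t*exp(t), t^2*exp(t) + t*exp(t) + exp(t), -t^2*exp(t)/2]
  [2*t*exp(t), 2*t^2*exp(t) + 2*t*exp(t), -t^2*exp(t) + exp(t)]

Strategy: write A = P · J · P⁻¹ where J is a Jordan canonical form, so e^{tA} = P · e^{tJ} · P⁻¹, and e^{tJ} can be computed block-by-block.

A has Jordan form
J =
  [1, 1, 0]
  [0, 1, 1]
  [0, 0, 1]
(up to reordering of blocks).

Per-block formulas:
  For a 3×3 Jordan block J_3(1): exp(t · J_3(1)) = e^(1t)·(I + t·N + (t^2/2)·N^2), where N is the 3×3 nilpotent shift.

After assembling e^{tJ} and conjugating by P, we get:

e^{tA} =
  [-t*exp(t) + exp(t), -t^2*exp(t) + t*exp(t), t^2*exp(t)/2 - t*exp(t)]
  [t*exp(t), t^2*exp(t) + t*exp(t) + exp(t), -t^2*exp(t)/2]
  [2*t*exp(t), 2*t^2*exp(t) + 2*t*exp(t), -t^2*exp(t) + exp(t)]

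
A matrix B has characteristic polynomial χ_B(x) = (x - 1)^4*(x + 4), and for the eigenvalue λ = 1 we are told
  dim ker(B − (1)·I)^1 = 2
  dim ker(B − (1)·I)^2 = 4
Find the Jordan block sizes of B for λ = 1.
Block sizes for λ = 1: [2, 2]

From the dimensions of kernels of powers, the number of Jordan blocks of size at least j is d_j − d_{j−1} where d_j = dim ker(N^j) (with d_0 = 0). Computing the differences gives [2, 2].
The number of blocks of size exactly k is (#blocks of size ≥ k) − (#blocks of size ≥ k + 1), so the partition is: 2 block(s) of size 2.
In nonincreasing order the block sizes are [2, 2].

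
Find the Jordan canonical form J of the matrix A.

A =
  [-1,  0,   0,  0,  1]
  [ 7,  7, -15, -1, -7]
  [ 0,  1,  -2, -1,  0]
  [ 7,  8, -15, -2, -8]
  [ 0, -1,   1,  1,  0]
J_3(-1) ⊕ J_1(-1) ⊕ J_1(6)

The characteristic polynomial is
  det(x·I − A) = x^5 - 2*x^4 - 18*x^3 - 32*x^2 - 23*x - 6 = (x - 6)*(x + 1)^4

Eigenvalues and multiplicities (the geometric multiplicity of λ is n − rank(A − λI), which equals the number of Jordan blocks for λ):
  λ = -1: algebraic multiplicity = 4, geometric multiplicity = 2
  λ = 6: algebraic multiplicity = 1, geometric multiplicity = 1

Determining the block sizes for each eigenvalue:
  λ = -1: with am = 4 and gm = 2, the partition is not yet determined (e.g. several partitions of 4 into 2 parts exist). Let N = A − (-1)·I. Computing rank(N^1) = 3, rank(N^2) = 2, rank(N^3) = 1; the number of blocks of size ≥ j is rank(N^{j−1}) − rank(N^j), giving [2, 1, 1]. So we have 1 block(s) of size 3, 1 block(s) of size 1 → block sizes [3, 1]
  λ = 6: one block (gm = 1), so the single block has size am = 1 → block sizes [1]

Assembling the blocks gives a Jordan form
J =
  [-1,  1,  0,  0, 0]
  [ 0, -1,  1,  0, 0]
  [ 0,  0, -1,  0, 0]
  [ 0,  0,  0, -1, 0]
  [ 0,  0,  0,  0, 6]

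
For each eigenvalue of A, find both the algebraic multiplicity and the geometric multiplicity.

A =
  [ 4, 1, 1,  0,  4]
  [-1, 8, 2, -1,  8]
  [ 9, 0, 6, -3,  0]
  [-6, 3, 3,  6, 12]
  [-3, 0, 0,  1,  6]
λ = 6: alg = 5, geom = 3

Step 1 — factor the characteristic polynomial to read off the algebraic multiplicities:
  χ_A(x) = (x - 6)^5

Step 2 — compute geometric multiplicities via the rank-nullity identity g(λ) = n − rank(A − λI):
  rank(A − (6)·I) = 2, so dim ker(A − (6)·I) = n − 2 = 3

Summary:
  λ = 6: algebraic multiplicity = 5, geometric multiplicity = 3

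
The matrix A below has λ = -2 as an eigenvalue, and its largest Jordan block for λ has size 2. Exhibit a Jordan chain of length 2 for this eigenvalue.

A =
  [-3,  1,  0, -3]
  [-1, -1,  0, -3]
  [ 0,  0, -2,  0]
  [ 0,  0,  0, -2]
A Jordan chain for λ = -2 of length 2:
v_1 = (-1, -1, 0, 0)ᵀ
v_2 = (1, 0, 0, 0)ᵀ

Let N = A − (-2)·I. We want v_2 with N^2 v_2 = 0 but N^1 v_2 ≠ 0; then v_{j-1} := N · v_j for j = 2, …, 2.

Pick v_2 = (1, 0, 0, 0)ᵀ.
Then v_1 = N · v_2 = (-1, -1, 0, 0)ᵀ.

Sanity check: (A − (-2)·I) v_1 = (0, 0, 0, 0)ᵀ = 0. ✓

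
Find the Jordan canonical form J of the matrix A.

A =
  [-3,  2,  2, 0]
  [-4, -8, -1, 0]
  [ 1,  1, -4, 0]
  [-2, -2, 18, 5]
J_3(-5) ⊕ J_1(5)

The characteristic polynomial is
  det(x·I − A) = x^4 + 10*x^3 - 250*x - 625 = (x - 5)*(x + 5)^3

Eigenvalues and multiplicities (the geometric multiplicity of λ is n − rank(A − λI), which equals the number of Jordan blocks for λ):
  λ = -5: algebraic multiplicity = 3, geometric multiplicity = 1
  λ = 5: algebraic multiplicity = 1, geometric multiplicity = 1

Determining the block sizes for each eigenvalue:
  λ = -5: one block (gm = 1), so the single block has size am = 3 → block sizes [3]
  λ = 5: one block (gm = 1), so the single block has size am = 1 → block sizes [1]

Assembling the blocks gives a Jordan form
J =
  [-5,  1,  0, 0]
  [ 0, -5,  1, 0]
  [ 0,  0, -5, 0]
  [ 0,  0,  0, 5]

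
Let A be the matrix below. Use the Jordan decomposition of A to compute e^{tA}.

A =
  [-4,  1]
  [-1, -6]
e^{tA} =
  [t*exp(-5*t) + exp(-5*t), t*exp(-5*t)]
  [-t*exp(-5*t), -t*exp(-5*t) + exp(-5*t)]

Strategy: write A = P · J · P⁻¹ where J is a Jordan canonical form, so e^{tA} = P · e^{tJ} · P⁻¹, and e^{tJ} can be computed block-by-block.

A has Jordan form
J =
  [-5,  1]
  [ 0, -5]
(up to reordering of blocks).

Per-block formulas:
  For a 2×2 Jordan block J_2(-5): exp(t · J_2(-5)) = e^(-5t)·(I + t·N), where N is the 2×2 nilpotent shift.

After assembling e^{tJ} and conjugating by P, we get:

e^{tA} =
  [t*exp(-5*t) + exp(-5*t), t*exp(-5*t)]
  [-t*exp(-5*t), -t*exp(-5*t) + exp(-5*t)]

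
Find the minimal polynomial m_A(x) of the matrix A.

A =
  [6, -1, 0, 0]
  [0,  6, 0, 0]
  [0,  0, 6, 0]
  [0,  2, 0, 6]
x^2 - 12*x + 36

The characteristic polynomial is χ_A(x) = (x - 6)^4, so the eigenvalues are known. The minimal polynomial is
  m_A(x) = Π_λ (x − λ)^{k_λ}
where k_λ is the size of the *largest* Jordan block for λ (equivalently, the smallest k with (A − λI)^k v = 0 for every generalised eigenvector v of λ).

  λ = 6: largest Jordan block has size 2, contributing (x − 6)^2

So m_A(x) = (x - 6)^2 = x^2 - 12*x + 36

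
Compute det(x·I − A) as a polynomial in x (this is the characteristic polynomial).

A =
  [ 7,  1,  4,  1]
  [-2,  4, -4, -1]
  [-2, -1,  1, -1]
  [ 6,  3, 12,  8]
x^4 - 20*x^3 + 150*x^2 - 500*x + 625

Expanding det(x·I − A) (e.g. by cofactor expansion or by noting that A is similar to its Jordan form J, which has the same characteristic polynomial as A) gives
  χ_A(x) = x^4 - 20*x^3 + 150*x^2 - 500*x + 625
which factors as (x - 5)^4. The eigenvalues (with algebraic multiplicities) are λ = 5 with multiplicity 4.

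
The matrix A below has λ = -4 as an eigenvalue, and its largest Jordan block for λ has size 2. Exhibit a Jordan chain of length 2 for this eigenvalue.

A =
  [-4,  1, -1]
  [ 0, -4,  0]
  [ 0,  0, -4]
A Jordan chain for λ = -4 of length 2:
v_1 = (1, 0, 0)ᵀ
v_2 = (0, 1, 0)ᵀ

Let N = A − (-4)·I. We want v_2 with N^2 v_2 = 0 but N^1 v_2 ≠ 0; then v_{j-1} := N · v_j for j = 2, …, 2.

Pick v_2 = (0, 1, 0)ᵀ.
Then v_1 = N · v_2 = (1, 0, 0)ᵀ.

Sanity check: (A − (-4)·I) v_1 = (0, 0, 0)ᵀ = 0. ✓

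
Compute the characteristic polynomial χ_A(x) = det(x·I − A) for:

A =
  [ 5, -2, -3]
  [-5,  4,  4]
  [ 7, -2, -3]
x^3 - 6*x^2 + 12*x - 8

Expanding det(x·I − A) (e.g. by cofactor expansion or by noting that A is similar to its Jordan form J, which has the same characteristic polynomial as A) gives
  χ_A(x) = x^3 - 6*x^2 + 12*x - 8
which factors as (x - 2)^3. The eigenvalues (with algebraic multiplicities) are λ = 2 with multiplicity 3.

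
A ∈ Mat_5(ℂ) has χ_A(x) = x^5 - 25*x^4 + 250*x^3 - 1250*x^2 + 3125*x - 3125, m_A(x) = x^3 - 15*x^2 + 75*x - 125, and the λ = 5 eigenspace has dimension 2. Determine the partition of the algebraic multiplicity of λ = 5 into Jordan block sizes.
Block sizes for λ = 5: [3, 2]

Step 1 — from the characteristic polynomial, algebraic multiplicity of λ = 5 is 5. From dim ker(A − (5)·I) = 2, there are exactly 2 Jordan blocks for λ = 5.
Step 2 — from the minimal polynomial, the factor (x − 5)^3 tells us the largest block for λ = 5 has size 3.
Step 3 — with total size 5, 2 blocks, and largest block 3, the block sizes (in nonincreasing order) are [3, 2].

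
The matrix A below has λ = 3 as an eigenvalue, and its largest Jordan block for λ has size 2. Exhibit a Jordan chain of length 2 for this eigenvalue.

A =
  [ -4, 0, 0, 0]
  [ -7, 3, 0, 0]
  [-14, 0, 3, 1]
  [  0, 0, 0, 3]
A Jordan chain for λ = 3 of length 2:
v_1 = (0, 0, 1, 0)ᵀ
v_2 = (0, 0, 0, 1)ᵀ

Let N = A − (3)·I. We want v_2 with N^2 v_2 = 0 but N^1 v_2 ≠ 0; then v_{j-1} := N · v_j for j = 2, …, 2.

Pick v_2 = (0, 0, 0, 1)ᵀ.
Then v_1 = N · v_2 = (0, 0, 1, 0)ᵀ.

Sanity check: (A − (3)·I) v_1 = (0, 0, 0, 0)ᵀ = 0. ✓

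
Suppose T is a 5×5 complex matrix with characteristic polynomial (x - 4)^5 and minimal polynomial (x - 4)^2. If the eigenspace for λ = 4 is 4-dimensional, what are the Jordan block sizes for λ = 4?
Block sizes for λ = 4: [2, 1, 1, 1]

Step 1 — from the characteristic polynomial, algebraic multiplicity of λ = 4 is 5. From dim ker(T − (4)·I) = 4, there are exactly 4 Jordan blocks for λ = 4.
Step 2 — from the minimal polynomial, the factor (x − 4)^2 tells us the largest block for λ = 4 has size 2.
Step 3 — with total size 5, 4 blocks, and largest block 2, the block sizes (in nonincreasing order) are [2, 1, 1, 1].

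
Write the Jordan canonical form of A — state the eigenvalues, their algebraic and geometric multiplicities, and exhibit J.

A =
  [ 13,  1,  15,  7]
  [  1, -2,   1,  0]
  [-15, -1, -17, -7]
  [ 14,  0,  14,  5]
J_3(-2) ⊕ J_1(5)

The characteristic polynomial is
  det(x·I − A) = x^4 + x^3 - 18*x^2 - 52*x - 40 = (x - 5)*(x + 2)^3

Eigenvalues and multiplicities (the geometric multiplicity of λ is n − rank(A − λI), which equals the number of Jordan blocks for λ):
  λ = -2: algebraic multiplicity = 3, geometric multiplicity = 1
  λ = 5: algebraic multiplicity = 1, geometric multiplicity = 1

Determining the block sizes for each eigenvalue:
  λ = -2: one block (gm = 1), so the single block has size am = 3 → block sizes [3]
  λ = 5: one block (gm = 1), so the single block has size am = 1 → block sizes [1]

Assembling the blocks gives a Jordan form
J =
  [-2,  1,  0, 0]
  [ 0, -2,  1, 0]
  [ 0,  0, -2, 0]
  [ 0,  0,  0, 5]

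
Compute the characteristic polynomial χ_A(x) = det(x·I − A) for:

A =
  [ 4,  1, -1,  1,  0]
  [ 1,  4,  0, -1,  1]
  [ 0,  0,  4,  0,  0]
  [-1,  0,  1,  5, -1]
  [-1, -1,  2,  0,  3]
x^5 - 20*x^4 + 160*x^3 - 640*x^2 + 1280*x - 1024

Expanding det(x·I − A) (e.g. by cofactor expansion or by noting that A is similar to its Jordan form J, which has the same characteristic polynomial as A) gives
  χ_A(x) = x^5 - 20*x^4 + 160*x^3 - 640*x^2 + 1280*x - 1024
which factors as (x - 4)^5. The eigenvalues (with algebraic multiplicities) are λ = 4 with multiplicity 5.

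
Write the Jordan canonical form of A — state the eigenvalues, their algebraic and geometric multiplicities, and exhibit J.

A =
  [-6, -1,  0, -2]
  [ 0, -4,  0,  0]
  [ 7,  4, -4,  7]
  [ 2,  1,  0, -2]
J_2(-4) ⊕ J_2(-4)

The characteristic polynomial is
  det(x·I − A) = x^4 + 16*x^3 + 96*x^2 + 256*x + 256 = (x + 4)^4

Eigenvalues and multiplicities (the geometric multiplicity of λ is n − rank(A − λI), which equals the number of Jordan blocks for λ):
  λ = -4: algebraic multiplicity = 4, geometric multiplicity = 2

Determining the block sizes for each eigenvalue:
  λ = -4: with am = 4 and gm = 2, the partition is not yet determined (e.g. several partitions of 4 into 2 parts exist). Let N = A − (-4)·I. Computing rank(N^1) = 2, rank(N^2) = 0; the number of blocks of size ≥ j is rank(N^{j−1}) − rank(N^j), giving [2, 2]. So we have 2 block(s) of size 2 → block sizes [2, 2]

Assembling the blocks gives a Jordan form
J =
  [-4,  1,  0,  0]
  [ 0, -4,  0,  0]
  [ 0,  0, -4,  1]
  [ 0,  0,  0, -4]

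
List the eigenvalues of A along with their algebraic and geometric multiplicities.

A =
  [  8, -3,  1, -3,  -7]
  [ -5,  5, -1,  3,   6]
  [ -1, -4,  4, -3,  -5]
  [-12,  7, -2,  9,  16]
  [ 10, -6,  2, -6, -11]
λ = 3: alg = 5, geom = 2

Step 1 — factor the characteristic polynomial to read off the algebraic multiplicities:
  χ_A(x) = (x - 3)^5

Step 2 — compute geometric multiplicities via the rank-nullity identity g(λ) = n − rank(A − λI):
  rank(A − (3)·I) = 3, so dim ker(A − (3)·I) = n − 3 = 2

Summary:
  λ = 3: algebraic multiplicity = 5, geometric multiplicity = 2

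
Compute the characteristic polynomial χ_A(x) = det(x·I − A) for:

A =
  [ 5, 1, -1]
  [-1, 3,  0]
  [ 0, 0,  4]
x^3 - 12*x^2 + 48*x - 64

Expanding det(x·I − A) (e.g. by cofactor expansion or by noting that A is similar to its Jordan form J, which has the same characteristic polynomial as A) gives
  χ_A(x) = x^3 - 12*x^2 + 48*x - 64
which factors as (x - 4)^3. The eigenvalues (with algebraic multiplicities) are λ = 4 with multiplicity 3.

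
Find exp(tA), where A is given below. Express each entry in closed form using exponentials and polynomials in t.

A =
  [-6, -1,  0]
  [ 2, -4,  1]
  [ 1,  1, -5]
e^{tA} =
  [-t^2*exp(-5*t)/2 - t*exp(-5*t) + exp(-5*t), -t*exp(-5*t), -t^2*exp(-5*t)/2]
  [t^2*exp(-5*t)/2 + 2*t*exp(-5*t), t*exp(-5*t) + exp(-5*t), t^2*exp(-5*t)/2 + t*exp(-5*t)]
  [t^2*exp(-5*t)/2 + t*exp(-5*t), t*exp(-5*t), t^2*exp(-5*t)/2 + exp(-5*t)]

Strategy: write A = P · J · P⁻¹ where J is a Jordan canonical form, so e^{tA} = P · e^{tJ} · P⁻¹, and e^{tJ} can be computed block-by-block.

A has Jordan form
J =
  [-5,  1,  0]
  [ 0, -5,  1]
  [ 0,  0, -5]
(up to reordering of blocks).

Per-block formulas:
  For a 3×3 Jordan block J_3(-5): exp(t · J_3(-5)) = e^(-5t)·(I + t·N + (t^2/2)·N^2), where N is the 3×3 nilpotent shift.

After assembling e^{tJ} and conjugating by P, we get:

e^{tA} =
  [-t^2*exp(-5*t)/2 - t*exp(-5*t) + exp(-5*t), -t*exp(-5*t), -t^2*exp(-5*t)/2]
  [t^2*exp(-5*t)/2 + 2*t*exp(-5*t), t*exp(-5*t) + exp(-5*t), t^2*exp(-5*t)/2 + t*exp(-5*t)]
  [t^2*exp(-5*t)/2 + t*exp(-5*t), t*exp(-5*t), t^2*exp(-5*t)/2 + exp(-5*t)]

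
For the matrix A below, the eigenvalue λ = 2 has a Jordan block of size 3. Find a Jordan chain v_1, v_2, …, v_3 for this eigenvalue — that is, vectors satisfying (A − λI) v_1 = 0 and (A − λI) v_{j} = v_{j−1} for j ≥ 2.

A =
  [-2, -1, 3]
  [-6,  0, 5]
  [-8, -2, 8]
A Jordan chain for λ = 2 of length 3:
v_1 = (-2, -4, -4)ᵀ
v_2 = (-4, -6, -8)ᵀ
v_3 = (1, 0, 0)ᵀ

Let N = A − (2)·I. We want v_3 with N^3 v_3 = 0 but N^2 v_3 ≠ 0; then v_{j-1} := N · v_j for j = 3, …, 2.

Pick v_3 = (1, 0, 0)ᵀ.
Then v_2 = N · v_3 = (-4, -6, -8)ᵀ.
Then v_1 = N · v_2 = (-2, -4, -4)ᵀ.

Sanity check: (A − (2)·I) v_1 = (0, 0, 0)ᵀ = 0. ✓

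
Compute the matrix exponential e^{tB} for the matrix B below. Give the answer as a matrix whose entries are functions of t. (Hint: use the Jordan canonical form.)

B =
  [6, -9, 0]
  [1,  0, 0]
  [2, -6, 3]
e^{tB} =
  [3*t*exp(3*t) + exp(3*t), -9*t*exp(3*t), 0]
  [t*exp(3*t), -3*t*exp(3*t) + exp(3*t), 0]
  [2*t*exp(3*t), -6*t*exp(3*t), exp(3*t)]

Strategy: write B = P · J · P⁻¹ where J is a Jordan canonical form, so e^{tB} = P · e^{tJ} · P⁻¹, and e^{tJ} can be computed block-by-block.

B has Jordan form
J =
  [3, 1, 0]
  [0, 3, 0]
  [0, 0, 3]
(up to reordering of blocks).

Per-block formulas:
  For a 2×2 Jordan block J_2(3): exp(t · J_2(3)) = e^(3t)·(I + t·N), where N is the 2×2 nilpotent shift.
  For a 1×1 block at λ = 3: exp(t · [3]) = [e^(3t)].

After assembling e^{tJ} and conjugating by P, we get:

e^{tB} =
  [3*t*exp(3*t) + exp(3*t), -9*t*exp(3*t), 0]
  [t*exp(3*t), -3*t*exp(3*t) + exp(3*t), 0]
  [2*t*exp(3*t), -6*t*exp(3*t), exp(3*t)]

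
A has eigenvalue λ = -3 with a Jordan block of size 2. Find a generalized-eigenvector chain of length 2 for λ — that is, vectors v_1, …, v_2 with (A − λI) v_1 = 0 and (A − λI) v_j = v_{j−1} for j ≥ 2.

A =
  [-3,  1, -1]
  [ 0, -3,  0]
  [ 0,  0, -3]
A Jordan chain for λ = -3 of length 2:
v_1 = (1, 0, 0)ᵀ
v_2 = (0, 1, 0)ᵀ

Let N = A − (-3)·I. We want v_2 with N^2 v_2 = 0 but N^1 v_2 ≠ 0; then v_{j-1} := N · v_j for j = 2, …, 2.

Pick v_2 = (0, 1, 0)ᵀ.
Then v_1 = N · v_2 = (1, 0, 0)ᵀ.

Sanity check: (A − (-3)·I) v_1 = (0, 0, 0)ᵀ = 0. ✓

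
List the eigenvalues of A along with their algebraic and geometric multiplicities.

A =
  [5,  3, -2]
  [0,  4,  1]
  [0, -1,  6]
λ = 5: alg = 3, geom = 1

Step 1 — factor the characteristic polynomial to read off the algebraic multiplicities:
  χ_A(x) = (x - 5)^3

Step 2 — compute geometric multiplicities via the rank-nullity identity g(λ) = n − rank(A − λI):
  rank(A − (5)·I) = 2, so dim ker(A − (5)·I) = n − 2 = 1

Summary:
  λ = 5: algebraic multiplicity = 3, geometric multiplicity = 1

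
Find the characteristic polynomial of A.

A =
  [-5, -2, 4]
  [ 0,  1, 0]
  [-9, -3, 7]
x^3 - 3*x^2 + 3*x - 1

Expanding det(x·I − A) (e.g. by cofactor expansion or by noting that A is similar to its Jordan form J, which has the same characteristic polynomial as A) gives
  χ_A(x) = x^3 - 3*x^2 + 3*x - 1
which factors as (x - 1)^3. The eigenvalues (with algebraic multiplicities) are λ = 1 with multiplicity 3.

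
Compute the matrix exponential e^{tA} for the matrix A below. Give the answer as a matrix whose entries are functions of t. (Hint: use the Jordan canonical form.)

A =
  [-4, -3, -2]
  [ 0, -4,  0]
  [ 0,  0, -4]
e^{tA} =
  [exp(-4*t), -3*t*exp(-4*t), -2*t*exp(-4*t)]
  [0, exp(-4*t), 0]
  [0, 0, exp(-4*t)]

Strategy: write A = P · J · P⁻¹ where J is a Jordan canonical form, so e^{tA} = P · e^{tJ} · P⁻¹, and e^{tJ} can be computed block-by-block.

A has Jordan form
J =
  [-4,  1,  0]
  [ 0, -4,  0]
  [ 0,  0, -4]
(up to reordering of blocks).

Per-block formulas:
  For a 1×1 block at λ = -4: exp(t · [-4]) = [e^(-4t)].
  For a 2×2 Jordan block J_2(-4): exp(t · J_2(-4)) = e^(-4t)·(I + t·N), where N is the 2×2 nilpotent shift.

After assembling e^{tJ} and conjugating by P, we get:

e^{tA} =
  [exp(-4*t), -3*t*exp(-4*t), -2*t*exp(-4*t)]
  [0, exp(-4*t), 0]
  [0, 0, exp(-4*t)]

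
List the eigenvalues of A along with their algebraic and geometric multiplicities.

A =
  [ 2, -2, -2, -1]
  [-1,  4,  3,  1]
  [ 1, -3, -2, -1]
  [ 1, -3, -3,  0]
λ = 1: alg = 4, geom = 2

Step 1 — factor the characteristic polynomial to read off the algebraic multiplicities:
  χ_A(x) = (x - 1)^4

Step 2 — compute geometric multiplicities via the rank-nullity identity g(λ) = n − rank(A − λI):
  rank(A − (1)·I) = 2, so dim ker(A − (1)·I) = n − 2 = 2

Summary:
  λ = 1: algebraic multiplicity = 4, geometric multiplicity = 2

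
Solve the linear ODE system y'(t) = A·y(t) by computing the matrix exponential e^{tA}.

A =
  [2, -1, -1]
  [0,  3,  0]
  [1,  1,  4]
e^{tA} =
  [-t*exp(3*t) + exp(3*t), -t*exp(3*t), -t*exp(3*t)]
  [0, exp(3*t), 0]
  [t*exp(3*t), t*exp(3*t), t*exp(3*t) + exp(3*t)]

Strategy: write A = P · J · P⁻¹ where J is a Jordan canonical form, so e^{tA} = P · e^{tJ} · P⁻¹, and e^{tJ} can be computed block-by-block.

A has Jordan form
J =
  [3, 1, 0]
  [0, 3, 0]
  [0, 0, 3]
(up to reordering of blocks).

Per-block formulas:
  For a 2×2 Jordan block J_2(3): exp(t · J_2(3)) = e^(3t)·(I + t·N), where N is the 2×2 nilpotent shift.
  For a 1×1 block at λ = 3: exp(t · [3]) = [e^(3t)].

After assembling e^{tJ} and conjugating by P, we get:

e^{tA} =
  [-t*exp(3*t) + exp(3*t), -t*exp(3*t), -t*exp(3*t)]
  [0, exp(3*t), 0]
  [t*exp(3*t), t*exp(3*t), t*exp(3*t) + exp(3*t)]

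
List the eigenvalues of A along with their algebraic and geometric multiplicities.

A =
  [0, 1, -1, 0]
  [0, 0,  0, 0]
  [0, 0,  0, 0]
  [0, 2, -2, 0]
λ = 0: alg = 4, geom = 3

Step 1 — factor the characteristic polynomial to read off the algebraic multiplicities:
  χ_A(x) = x^4

Step 2 — compute geometric multiplicities via the rank-nullity identity g(λ) = n − rank(A − λI):
  rank(A − (0)·I) = 1, so dim ker(A − (0)·I) = n − 1 = 3

Summary:
  λ = 0: algebraic multiplicity = 4, geometric multiplicity = 3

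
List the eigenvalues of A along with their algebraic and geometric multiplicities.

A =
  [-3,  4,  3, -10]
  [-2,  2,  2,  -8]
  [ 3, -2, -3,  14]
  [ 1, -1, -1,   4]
λ = 0: alg = 4, geom = 2

Step 1 — factor the characteristic polynomial to read off the algebraic multiplicities:
  χ_A(x) = x^4

Step 2 — compute geometric multiplicities via the rank-nullity identity g(λ) = n − rank(A − λI):
  rank(A − (0)·I) = 2, so dim ker(A − (0)·I) = n − 2 = 2

Summary:
  λ = 0: algebraic multiplicity = 4, geometric multiplicity = 2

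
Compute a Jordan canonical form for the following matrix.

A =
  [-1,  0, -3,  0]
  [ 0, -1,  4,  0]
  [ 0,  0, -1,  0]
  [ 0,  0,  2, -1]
J_2(-1) ⊕ J_1(-1) ⊕ J_1(-1)

The characteristic polynomial is
  det(x·I − A) = x^4 + 4*x^3 + 6*x^2 + 4*x + 1 = (x + 1)^4

Eigenvalues and multiplicities (the geometric multiplicity of λ is n − rank(A − λI), which equals the number of Jordan blocks for λ):
  λ = -1: algebraic multiplicity = 4, geometric multiplicity = 3

Determining the block sizes for each eigenvalue:
  λ = -1: 3 blocks summing to 4 forces exactly one block of size 2 and the rest size 1 → block sizes [2, 1, 1]

Assembling the blocks gives a Jordan form
J =
  [-1,  1,  0,  0]
  [ 0, -1,  0,  0]
  [ 0,  0, -1,  0]
  [ 0,  0,  0, -1]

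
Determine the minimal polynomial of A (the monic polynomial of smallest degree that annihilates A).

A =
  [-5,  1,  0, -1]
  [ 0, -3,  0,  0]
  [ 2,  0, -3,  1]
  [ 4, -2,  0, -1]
x^2 + 6*x + 9

The characteristic polynomial is χ_A(x) = (x + 3)^4, so the eigenvalues are known. The minimal polynomial is
  m_A(x) = Π_λ (x − λ)^{k_λ}
where k_λ is the size of the *largest* Jordan block for λ (equivalently, the smallest k with (A − λI)^k v = 0 for every generalised eigenvector v of λ).

  λ = -3: largest Jordan block has size 2, contributing (x + 3)^2

So m_A(x) = (x + 3)^2 = x^2 + 6*x + 9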